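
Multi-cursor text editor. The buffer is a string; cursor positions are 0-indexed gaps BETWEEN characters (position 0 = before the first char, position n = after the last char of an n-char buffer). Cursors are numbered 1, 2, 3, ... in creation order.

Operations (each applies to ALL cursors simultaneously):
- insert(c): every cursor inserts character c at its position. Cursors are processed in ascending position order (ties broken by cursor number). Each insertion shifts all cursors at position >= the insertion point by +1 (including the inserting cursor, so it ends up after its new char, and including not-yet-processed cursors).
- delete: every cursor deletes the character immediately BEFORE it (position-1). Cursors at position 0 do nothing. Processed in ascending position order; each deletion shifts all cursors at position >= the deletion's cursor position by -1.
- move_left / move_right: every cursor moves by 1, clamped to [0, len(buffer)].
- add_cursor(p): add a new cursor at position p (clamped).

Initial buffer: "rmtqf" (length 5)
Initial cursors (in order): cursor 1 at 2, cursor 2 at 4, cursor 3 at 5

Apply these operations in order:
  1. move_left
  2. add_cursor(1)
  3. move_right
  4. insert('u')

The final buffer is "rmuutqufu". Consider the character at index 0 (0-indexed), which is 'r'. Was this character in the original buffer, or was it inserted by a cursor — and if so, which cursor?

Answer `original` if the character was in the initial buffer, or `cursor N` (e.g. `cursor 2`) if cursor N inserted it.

After op 1 (move_left): buffer="rmtqf" (len 5), cursors c1@1 c2@3 c3@4, authorship .....
After op 2 (add_cursor(1)): buffer="rmtqf" (len 5), cursors c1@1 c4@1 c2@3 c3@4, authorship .....
After op 3 (move_right): buffer="rmtqf" (len 5), cursors c1@2 c4@2 c2@4 c3@5, authorship .....
After op 4 (insert('u')): buffer="rmuutqufu" (len 9), cursors c1@4 c4@4 c2@7 c3@9, authorship ..14..2.3
Authorship (.=original, N=cursor N): . . 1 4 . . 2 . 3
Index 0: author = original

Answer: original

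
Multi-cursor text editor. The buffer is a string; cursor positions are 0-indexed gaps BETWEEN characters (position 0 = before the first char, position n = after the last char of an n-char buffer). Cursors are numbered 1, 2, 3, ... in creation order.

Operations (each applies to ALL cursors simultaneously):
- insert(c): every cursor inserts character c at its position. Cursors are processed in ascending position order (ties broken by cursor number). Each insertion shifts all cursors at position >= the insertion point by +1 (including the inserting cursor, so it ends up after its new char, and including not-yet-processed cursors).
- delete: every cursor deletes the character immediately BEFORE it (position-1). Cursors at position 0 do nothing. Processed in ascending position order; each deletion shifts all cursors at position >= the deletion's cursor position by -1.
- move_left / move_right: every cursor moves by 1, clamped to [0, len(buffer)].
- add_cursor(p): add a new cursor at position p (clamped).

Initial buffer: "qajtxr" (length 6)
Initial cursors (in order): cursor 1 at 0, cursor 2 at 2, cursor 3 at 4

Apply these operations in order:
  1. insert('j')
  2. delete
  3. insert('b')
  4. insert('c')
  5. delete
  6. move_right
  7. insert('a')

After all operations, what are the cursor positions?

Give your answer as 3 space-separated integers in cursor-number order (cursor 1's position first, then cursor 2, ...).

Answer: 3 7 11

Derivation:
After op 1 (insert('j')): buffer="jqajjtjxr" (len 9), cursors c1@1 c2@4 c3@7, authorship 1..2..3..
After op 2 (delete): buffer="qajtxr" (len 6), cursors c1@0 c2@2 c3@4, authorship ......
After op 3 (insert('b')): buffer="bqabjtbxr" (len 9), cursors c1@1 c2@4 c3@7, authorship 1..2..3..
After op 4 (insert('c')): buffer="bcqabcjtbcxr" (len 12), cursors c1@2 c2@6 c3@10, authorship 11..22..33..
After op 5 (delete): buffer="bqabjtbxr" (len 9), cursors c1@1 c2@4 c3@7, authorship 1..2..3..
After op 6 (move_right): buffer="bqabjtbxr" (len 9), cursors c1@2 c2@5 c3@8, authorship 1..2..3..
After op 7 (insert('a')): buffer="bqaabjatbxar" (len 12), cursors c1@3 c2@7 c3@11, authorship 1.1.2.2.3.3.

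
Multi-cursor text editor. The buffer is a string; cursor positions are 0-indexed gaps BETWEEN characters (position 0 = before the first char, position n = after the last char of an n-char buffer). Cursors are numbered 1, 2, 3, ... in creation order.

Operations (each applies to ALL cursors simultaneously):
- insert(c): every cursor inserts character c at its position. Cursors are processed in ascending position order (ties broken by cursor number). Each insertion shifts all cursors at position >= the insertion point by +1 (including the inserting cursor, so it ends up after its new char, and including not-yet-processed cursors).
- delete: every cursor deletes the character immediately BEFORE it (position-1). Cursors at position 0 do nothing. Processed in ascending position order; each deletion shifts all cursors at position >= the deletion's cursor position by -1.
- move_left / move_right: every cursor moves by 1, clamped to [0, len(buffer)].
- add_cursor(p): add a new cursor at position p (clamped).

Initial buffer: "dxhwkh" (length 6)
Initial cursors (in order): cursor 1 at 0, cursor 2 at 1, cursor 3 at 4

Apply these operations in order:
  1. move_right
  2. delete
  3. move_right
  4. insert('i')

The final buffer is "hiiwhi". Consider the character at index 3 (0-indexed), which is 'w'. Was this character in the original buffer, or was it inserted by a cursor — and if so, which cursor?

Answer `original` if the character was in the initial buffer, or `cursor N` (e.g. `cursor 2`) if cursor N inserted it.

After op 1 (move_right): buffer="dxhwkh" (len 6), cursors c1@1 c2@2 c3@5, authorship ......
After op 2 (delete): buffer="hwh" (len 3), cursors c1@0 c2@0 c3@2, authorship ...
After op 3 (move_right): buffer="hwh" (len 3), cursors c1@1 c2@1 c3@3, authorship ...
After op 4 (insert('i')): buffer="hiiwhi" (len 6), cursors c1@3 c2@3 c3@6, authorship .12..3
Authorship (.=original, N=cursor N): . 1 2 . . 3
Index 3: author = original

Answer: original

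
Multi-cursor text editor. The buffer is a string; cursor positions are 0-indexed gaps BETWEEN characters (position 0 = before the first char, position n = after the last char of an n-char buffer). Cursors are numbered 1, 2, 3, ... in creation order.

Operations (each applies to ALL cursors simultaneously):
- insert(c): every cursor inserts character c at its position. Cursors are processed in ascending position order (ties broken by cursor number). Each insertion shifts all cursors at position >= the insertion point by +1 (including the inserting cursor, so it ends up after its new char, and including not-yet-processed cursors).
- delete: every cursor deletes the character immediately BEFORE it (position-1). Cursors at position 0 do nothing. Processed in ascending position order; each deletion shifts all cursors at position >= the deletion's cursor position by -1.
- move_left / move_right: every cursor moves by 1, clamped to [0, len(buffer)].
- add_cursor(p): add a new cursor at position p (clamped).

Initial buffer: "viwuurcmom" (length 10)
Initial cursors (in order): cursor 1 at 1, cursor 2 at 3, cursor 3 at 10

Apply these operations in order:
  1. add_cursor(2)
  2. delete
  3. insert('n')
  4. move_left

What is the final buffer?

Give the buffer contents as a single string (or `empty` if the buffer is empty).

Answer: nnnuurcmon

Derivation:
After op 1 (add_cursor(2)): buffer="viwuurcmom" (len 10), cursors c1@1 c4@2 c2@3 c3@10, authorship ..........
After op 2 (delete): buffer="uurcmo" (len 6), cursors c1@0 c2@0 c4@0 c3@6, authorship ......
After op 3 (insert('n')): buffer="nnnuurcmon" (len 10), cursors c1@3 c2@3 c4@3 c3@10, authorship 124......3
After op 4 (move_left): buffer="nnnuurcmon" (len 10), cursors c1@2 c2@2 c4@2 c3@9, authorship 124......3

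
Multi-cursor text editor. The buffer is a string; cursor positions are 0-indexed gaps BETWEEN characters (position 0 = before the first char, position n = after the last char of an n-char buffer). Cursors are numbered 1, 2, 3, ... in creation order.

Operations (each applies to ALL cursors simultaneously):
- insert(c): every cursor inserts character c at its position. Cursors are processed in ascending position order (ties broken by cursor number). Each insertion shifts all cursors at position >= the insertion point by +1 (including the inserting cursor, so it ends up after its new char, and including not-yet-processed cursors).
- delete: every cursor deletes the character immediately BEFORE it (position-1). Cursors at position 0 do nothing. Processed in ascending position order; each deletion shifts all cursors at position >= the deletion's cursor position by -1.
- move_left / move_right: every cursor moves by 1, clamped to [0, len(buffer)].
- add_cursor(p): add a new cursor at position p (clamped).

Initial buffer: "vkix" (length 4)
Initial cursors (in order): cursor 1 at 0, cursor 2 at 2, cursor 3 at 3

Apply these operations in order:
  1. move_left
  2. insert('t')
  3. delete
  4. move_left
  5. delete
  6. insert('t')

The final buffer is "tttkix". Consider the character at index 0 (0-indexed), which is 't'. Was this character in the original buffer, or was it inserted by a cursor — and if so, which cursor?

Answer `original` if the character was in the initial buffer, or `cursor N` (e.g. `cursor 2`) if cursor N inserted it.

After op 1 (move_left): buffer="vkix" (len 4), cursors c1@0 c2@1 c3@2, authorship ....
After op 2 (insert('t')): buffer="tvtktix" (len 7), cursors c1@1 c2@3 c3@5, authorship 1.2.3..
After op 3 (delete): buffer="vkix" (len 4), cursors c1@0 c2@1 c3@2, authorship ....
After op 4 (move_left): buffer="vkix" (len 4), cursors c1@0 c2@0 c3@1, authorship ....
After op 5 (delete): buffer="kix" (len 3), cursors c1@0 c2@0 c3@0, authorship ...
After op 6 (insert('t')): buffer="tttkix" (len 6), cursors c1@3 c2@3 c3@3, authorship 123...
Authorship (.=original, N=cursor N): 1 2 3 . . .
Index 0: author = 1

Answer: cursor 1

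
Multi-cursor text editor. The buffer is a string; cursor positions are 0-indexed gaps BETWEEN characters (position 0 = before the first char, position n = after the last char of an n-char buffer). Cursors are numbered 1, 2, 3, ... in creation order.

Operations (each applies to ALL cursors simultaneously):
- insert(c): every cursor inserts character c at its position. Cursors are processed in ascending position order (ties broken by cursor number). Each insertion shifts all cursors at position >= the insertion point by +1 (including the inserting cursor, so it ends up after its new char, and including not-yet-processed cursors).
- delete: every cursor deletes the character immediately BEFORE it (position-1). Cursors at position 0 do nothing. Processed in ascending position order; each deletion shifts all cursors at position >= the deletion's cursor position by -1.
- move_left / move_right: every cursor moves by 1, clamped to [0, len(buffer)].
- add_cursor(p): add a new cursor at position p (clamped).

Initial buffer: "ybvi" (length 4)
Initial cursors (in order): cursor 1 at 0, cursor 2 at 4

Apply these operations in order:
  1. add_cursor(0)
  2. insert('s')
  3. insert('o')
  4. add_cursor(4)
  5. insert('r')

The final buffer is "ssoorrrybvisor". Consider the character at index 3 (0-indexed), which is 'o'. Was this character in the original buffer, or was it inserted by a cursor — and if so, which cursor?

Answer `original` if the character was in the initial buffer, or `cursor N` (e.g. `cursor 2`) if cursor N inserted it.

After op 1 (add_cursor(0)): buffer="ybvi" (len 4), cursors c1@0 c3@0 c2@4, authorship ....
After op 2 (insert('s')): buffer="ssybvis" (len 7), cursors c1@2 c3@2 c2@7, authorship 13....2
After op 3 (insert('o')): buffer="ssooybviso" (len 10), cursors c1@4 c3@4 c2@10, authorship 1313....22
After op 4 (add_cursor(4)): buffer="ssooybviso" (len 10), cursors c1@4 c3@4 c4@4 c2@10, authorship 1313....22
After op 5 (insert('r')): buffer="ssoorrrybvisor" (len 14), cursors c1@7 c3@7 c4@7 c2@14, authorship 1313134....222
Authorship (.=original, N=cursor N): 1 3 1 3 1 3 4 . . . . 2 2 2
Index 3: author = 3

Answer: cursor 3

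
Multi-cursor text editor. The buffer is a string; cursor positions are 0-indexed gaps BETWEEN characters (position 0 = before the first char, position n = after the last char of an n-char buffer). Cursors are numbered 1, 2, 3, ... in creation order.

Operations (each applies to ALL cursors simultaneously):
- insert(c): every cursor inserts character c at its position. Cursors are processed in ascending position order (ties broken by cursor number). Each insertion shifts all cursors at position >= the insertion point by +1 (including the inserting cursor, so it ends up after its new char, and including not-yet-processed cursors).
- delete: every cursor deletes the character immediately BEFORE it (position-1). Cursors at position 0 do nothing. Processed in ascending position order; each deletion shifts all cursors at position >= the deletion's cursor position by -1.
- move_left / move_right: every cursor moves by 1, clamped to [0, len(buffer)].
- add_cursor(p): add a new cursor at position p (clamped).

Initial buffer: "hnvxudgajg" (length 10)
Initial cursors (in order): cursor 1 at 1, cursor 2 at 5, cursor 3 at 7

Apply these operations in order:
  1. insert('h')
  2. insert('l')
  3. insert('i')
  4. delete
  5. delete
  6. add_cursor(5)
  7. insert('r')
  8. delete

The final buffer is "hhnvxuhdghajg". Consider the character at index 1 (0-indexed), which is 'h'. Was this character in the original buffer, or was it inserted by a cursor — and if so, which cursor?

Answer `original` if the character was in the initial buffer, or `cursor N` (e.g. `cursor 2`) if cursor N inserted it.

After op 1 (insert('h')): buffer="hhnvxuhdghajg" (len 13), cursors c1@2 c2@7 c3@10, authorship .1....2..3...
After op 2 (insert('l')): buffer="hhlnvxuhldghlajg" (len 16), cursors c1@3 c2@9 c3@13, authorship .11....22..33...
After op 3 (insert('i')): buffer="hhlinvxuhlidghliajg" (len 19), cursors c1@4 c2@11 c3@16, authorship .111....222..333...
After op 4 (delete): buffer="hhlnvxuhldghlajg" (len 16), cursors c1@3 c2@9 c3@13, authorship .11....22..33...
After op 5 (delete): buffer="hhnvxuhdghajg" (len 13), cursors c1@2 c2@7 c3@10, authorship .1....2..3...
After op 6 (add_cursor(5)): buffer="hhnvxuhdghajg" (len 13), cursors c1@2 c4@5 c2@7 c3@10, authorship .1....2..3...
After op 7 (insert('r')): buffer="hhrnvxruhrdghrajg" (len 17), cursors c1@3 c4@7 c2@10 c3@14, authorship .11...4.22..33...
After op 8 (delete): buffer="hhnvxuhdghajg" (len 13), cursors c1@2 c4@5 c2@7 c3@10, authorship .1....2..3...
Authorship (.=original, N=cursor N): . 1 . . . . 2 . . 3 . . .
Index 1: author = 1

Answer: cursor 1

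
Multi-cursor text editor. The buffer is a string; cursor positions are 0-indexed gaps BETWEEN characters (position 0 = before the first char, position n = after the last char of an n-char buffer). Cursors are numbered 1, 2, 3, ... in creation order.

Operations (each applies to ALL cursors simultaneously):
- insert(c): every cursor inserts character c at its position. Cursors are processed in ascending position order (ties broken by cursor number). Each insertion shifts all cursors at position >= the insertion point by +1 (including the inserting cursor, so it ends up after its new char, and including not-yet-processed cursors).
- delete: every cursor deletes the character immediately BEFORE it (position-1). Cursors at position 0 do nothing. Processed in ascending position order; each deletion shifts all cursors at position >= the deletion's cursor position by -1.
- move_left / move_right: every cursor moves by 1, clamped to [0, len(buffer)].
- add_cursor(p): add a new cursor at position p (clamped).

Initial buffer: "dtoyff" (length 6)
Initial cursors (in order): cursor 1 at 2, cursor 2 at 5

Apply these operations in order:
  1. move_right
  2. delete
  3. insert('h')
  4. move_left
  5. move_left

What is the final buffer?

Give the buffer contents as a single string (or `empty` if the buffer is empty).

After op 1 (move_right): buffer="dtoyff" (len 6), cursors c1@3 c2@6, authorship ......
After op 2 (delete): buffer="dtyf" (len 4), cursors c1@2 c2@4, authorship ....
After op 3 (insert('h')): buffer="dthyfh" (len 6), cursors c1@3 c2@6, authorship ..1..2
After op 4 (move_left): buffer="dthyfh" (len 6), cursors c1@2 c2@5, authorship ..1..2
After op 5 (move_left): buffer="dthyfh" (len 6), cursors c1@1 c2@4, authorship ..1..2

Answer: dthyfh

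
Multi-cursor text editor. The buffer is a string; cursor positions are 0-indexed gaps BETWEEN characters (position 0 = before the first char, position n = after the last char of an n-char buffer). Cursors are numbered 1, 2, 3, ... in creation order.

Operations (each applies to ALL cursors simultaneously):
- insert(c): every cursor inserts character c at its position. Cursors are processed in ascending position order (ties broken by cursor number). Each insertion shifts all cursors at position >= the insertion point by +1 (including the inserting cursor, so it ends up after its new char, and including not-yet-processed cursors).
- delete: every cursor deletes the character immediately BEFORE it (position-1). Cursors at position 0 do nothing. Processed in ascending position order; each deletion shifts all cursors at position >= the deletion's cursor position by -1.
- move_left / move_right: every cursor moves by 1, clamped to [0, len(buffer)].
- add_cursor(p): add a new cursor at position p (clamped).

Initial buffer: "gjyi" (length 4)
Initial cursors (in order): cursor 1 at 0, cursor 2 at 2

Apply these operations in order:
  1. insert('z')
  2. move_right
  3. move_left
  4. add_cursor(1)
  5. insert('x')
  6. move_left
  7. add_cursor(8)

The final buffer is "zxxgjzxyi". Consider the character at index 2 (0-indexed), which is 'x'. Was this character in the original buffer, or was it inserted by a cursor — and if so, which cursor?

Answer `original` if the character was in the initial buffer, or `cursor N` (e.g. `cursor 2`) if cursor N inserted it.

Answer: cursor 3

Derivation:
After op 1 (insert('z')): buffer="zgjzyi" (len 6), cursors c1@1 c2@4, authorship 1..2..
After op 2 (move_right): buffer="zgjzyi" (len 6), cursors c1@2 c2@5, authorship 1..2..
After op 3 (move_left): buffer="zgjzyi" (len 6), cursors c1@1 c2@4, authorship 1..2..
After op 4 (add_cursor(1)): buffer="zgjzyi" (len 6), cursors c1@1 c3@1 c2@4, authorship 1..2..
After op 5 (insert('x')): buffer="zxxgjzxyi" (len 9), cursors c1@3 c3@3 c2@7, authorship 113..22..
After op 6 (move_left): buffer="zxxgjzxyi" (len 9), cursors c1@2 c3@2 c2@6, authorship 113..22..
After op 7 (add_cursor(8)): buffer="zxxgjzxyi" (len 9), cursors c1@2 c3@2 c2@6 c4@8, authorship 113..22..
Authorship (.=original, N=cursor N): 1 1 3 . . 2 2 . .
Index 2: author = 3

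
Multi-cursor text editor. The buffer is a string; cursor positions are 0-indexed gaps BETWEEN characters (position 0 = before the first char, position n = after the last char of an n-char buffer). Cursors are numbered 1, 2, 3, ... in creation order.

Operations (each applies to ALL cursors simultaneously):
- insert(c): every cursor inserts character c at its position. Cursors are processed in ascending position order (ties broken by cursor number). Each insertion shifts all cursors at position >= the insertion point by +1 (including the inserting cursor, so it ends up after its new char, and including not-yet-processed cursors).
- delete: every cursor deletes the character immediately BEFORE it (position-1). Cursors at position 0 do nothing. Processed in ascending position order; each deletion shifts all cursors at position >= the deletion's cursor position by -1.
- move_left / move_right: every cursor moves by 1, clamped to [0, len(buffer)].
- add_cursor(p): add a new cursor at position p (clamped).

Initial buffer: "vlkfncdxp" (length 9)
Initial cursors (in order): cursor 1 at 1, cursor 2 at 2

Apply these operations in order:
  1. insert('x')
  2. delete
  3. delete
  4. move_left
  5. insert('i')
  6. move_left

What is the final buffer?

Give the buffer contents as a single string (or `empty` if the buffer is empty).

After op 1 (insert('x')): buffer="vxlxkfncdxp" (len 11), cursors c1@2 c2@4, authorship .1.2.......
After op 2 (delete): buffer="vlkfncdxp" (len 9), cursors c1@1 c2@2, authorship .........
After op 3 (delete): buffer="kfncdxp" (len 7), cursors c1@0 c2@0, authorship .......
After op 4 (move_left): buffer="kfncdxp" (len 7), cursors c1@0 c2@0, authorship .......
After op 5 (insert('i')): buffer="iikfncdxp" (len 9), cursors c1@2 c2@2, authorship 12.......
After op 6 (move_left): buffer="iikfncdxp" (len 9), cursors c1@1 c2@1, authorship 12.......

Answer: iikfncdxp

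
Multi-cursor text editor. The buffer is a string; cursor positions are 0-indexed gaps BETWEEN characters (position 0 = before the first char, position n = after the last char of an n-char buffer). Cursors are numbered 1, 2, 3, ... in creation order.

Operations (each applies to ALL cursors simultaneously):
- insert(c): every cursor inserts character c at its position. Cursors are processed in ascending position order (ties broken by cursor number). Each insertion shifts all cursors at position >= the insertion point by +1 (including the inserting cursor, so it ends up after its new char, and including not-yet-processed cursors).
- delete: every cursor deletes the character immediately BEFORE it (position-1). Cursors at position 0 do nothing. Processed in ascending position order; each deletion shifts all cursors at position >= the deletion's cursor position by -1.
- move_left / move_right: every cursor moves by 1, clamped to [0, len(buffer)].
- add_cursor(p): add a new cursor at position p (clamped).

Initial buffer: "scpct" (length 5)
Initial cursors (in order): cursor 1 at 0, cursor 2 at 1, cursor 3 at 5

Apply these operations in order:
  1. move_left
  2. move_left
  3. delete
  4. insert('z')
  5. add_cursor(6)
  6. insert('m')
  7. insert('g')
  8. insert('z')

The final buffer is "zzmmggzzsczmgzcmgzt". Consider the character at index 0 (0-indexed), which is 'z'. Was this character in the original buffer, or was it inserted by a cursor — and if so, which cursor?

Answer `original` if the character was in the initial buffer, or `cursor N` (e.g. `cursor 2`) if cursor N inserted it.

After op 1 (move_left): buffer="scpct" (len 5), cursors c1@0 c2@0 c3@4, authorship .....
After op 2 (move_left): buffer="scpct" (len 5), cursors c1@0 c2@0 c3@3, authorship .....
After op 3 (delete): buffer="scct" (len 4), cursors c1@0 c2@0 c3@2, authorship ....
After op 4 (insert('z')): buffer="zzsczct" (len 7), cursors c1@2 c2@2 c3@5, authorship 12..3..
After op 5 (add_cursor(6)): buffer="zzsczct" (len 7), cursors c1@2 c2@2 c3@5 c4@6, authorship 12..3..
After op 6 (insert('m')): buffer="zzmmsczmcmt" (len 11), cursors c1@4 c2@4 c3@8 c4@10, authorship 1212..33.4.
After op 7 (insert('g')): buffer="zzmmggsczmgcmgt" (len 15), cursors c1@6 c2@6 c3@11 c4@14, authorship 121212..333.44.
After op 8 (insert('z')): buffer="zzmmggzzsczmgzcmgzt" (len 19), cursors c1@8 c2@8 c3@14 c4@18, authorship 12121212..3333.444.
Authorship (.=original, N=cursor N): 1 2 1 2 1 2 1 2 . . 3 3 3 3 . 4 4 4 .
Index 0: author = 1

Answer: cursor 1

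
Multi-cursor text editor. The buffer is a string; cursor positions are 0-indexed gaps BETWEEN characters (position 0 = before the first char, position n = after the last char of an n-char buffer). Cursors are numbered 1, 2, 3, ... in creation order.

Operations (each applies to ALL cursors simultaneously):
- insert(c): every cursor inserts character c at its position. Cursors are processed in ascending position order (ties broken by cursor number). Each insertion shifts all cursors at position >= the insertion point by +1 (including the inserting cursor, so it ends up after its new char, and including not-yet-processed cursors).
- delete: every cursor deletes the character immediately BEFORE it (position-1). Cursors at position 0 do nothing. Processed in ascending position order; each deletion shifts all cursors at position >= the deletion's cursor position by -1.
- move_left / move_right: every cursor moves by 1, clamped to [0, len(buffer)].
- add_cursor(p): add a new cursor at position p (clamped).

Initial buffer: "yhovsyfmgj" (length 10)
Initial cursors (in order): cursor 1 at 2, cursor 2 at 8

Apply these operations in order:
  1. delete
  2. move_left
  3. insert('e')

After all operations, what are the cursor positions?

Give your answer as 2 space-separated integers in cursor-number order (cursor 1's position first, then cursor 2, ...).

Answer: 1 7

Derivation:
After op 1 (delete): buffer="yovsyfgj" (len 8), cursors c1@1 c2@6, authorship ........
After op 2 (move_left): buffer="yovsyfgj" (len 8), cursors c1@0 c2@5, authorship ........
After op 3 (insert('e')): buffer="eyovsyefgj" (len 10), cursors c1@1 c2@7, authorship 1.....2...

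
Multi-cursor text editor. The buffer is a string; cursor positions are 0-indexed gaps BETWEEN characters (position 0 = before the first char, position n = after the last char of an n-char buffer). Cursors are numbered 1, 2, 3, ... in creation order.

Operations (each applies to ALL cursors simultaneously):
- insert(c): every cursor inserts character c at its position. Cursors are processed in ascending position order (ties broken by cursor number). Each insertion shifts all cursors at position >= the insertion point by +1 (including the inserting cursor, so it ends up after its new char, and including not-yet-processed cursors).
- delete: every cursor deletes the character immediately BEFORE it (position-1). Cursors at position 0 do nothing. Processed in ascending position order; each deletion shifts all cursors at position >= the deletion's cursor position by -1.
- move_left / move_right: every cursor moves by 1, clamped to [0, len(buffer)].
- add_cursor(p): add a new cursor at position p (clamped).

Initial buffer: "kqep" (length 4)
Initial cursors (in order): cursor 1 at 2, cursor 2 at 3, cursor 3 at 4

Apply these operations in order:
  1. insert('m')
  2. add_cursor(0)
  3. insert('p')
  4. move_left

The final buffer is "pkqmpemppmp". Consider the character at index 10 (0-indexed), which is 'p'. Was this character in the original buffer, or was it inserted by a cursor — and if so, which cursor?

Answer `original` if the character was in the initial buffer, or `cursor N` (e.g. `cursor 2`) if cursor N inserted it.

Answer: cursor 3

Derivation:
After op 1 (insert('m')): buffer="kqmempm" (len 7), cursors c1@3 c2@5 c3@7, authorship ..1.2.3
After op 2 (add_cursor(0)): buffer="kqmempm" (len 7), cursors c4@0 c1@3 c2@5 c3@7, authorship ..1.2.3
After op 3 (insert('p')): buffer="pkqmpemppmp" (len 11), cursors c4@1 c1@5 c2@8 c3@11, authorship 4..11.22.33
After op 4 (move_left): buffer="pkqmpemppmp" (len 11), cursors c4@0 c1@4 c2@7 c3@10, authorship 4..11.22.33
Authorship (.=original, N=cursor N): 4 . . 1 1 . 2 2 . 3 3
Index 10: author = 3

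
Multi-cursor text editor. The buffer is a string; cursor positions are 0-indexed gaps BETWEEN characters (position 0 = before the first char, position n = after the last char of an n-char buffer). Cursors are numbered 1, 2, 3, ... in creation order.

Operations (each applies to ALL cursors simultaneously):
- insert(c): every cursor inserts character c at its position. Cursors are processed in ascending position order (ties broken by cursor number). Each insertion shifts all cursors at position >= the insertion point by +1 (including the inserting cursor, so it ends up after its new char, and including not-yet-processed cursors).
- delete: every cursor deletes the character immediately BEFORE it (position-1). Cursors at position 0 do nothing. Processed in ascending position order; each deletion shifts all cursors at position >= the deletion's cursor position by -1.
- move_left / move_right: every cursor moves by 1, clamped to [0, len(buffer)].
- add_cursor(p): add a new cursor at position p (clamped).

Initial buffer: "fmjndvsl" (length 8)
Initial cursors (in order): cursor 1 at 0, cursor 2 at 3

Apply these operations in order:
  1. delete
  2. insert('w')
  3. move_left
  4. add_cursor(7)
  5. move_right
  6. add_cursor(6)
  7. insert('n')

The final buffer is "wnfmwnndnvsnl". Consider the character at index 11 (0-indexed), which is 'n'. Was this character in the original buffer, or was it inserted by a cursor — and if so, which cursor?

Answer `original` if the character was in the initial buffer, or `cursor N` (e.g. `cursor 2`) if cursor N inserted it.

After op 1 (delete): buffer="fmndvsl" (len 7), cursors c1@0 c2@2, authorship .......
After op 2 (insert('w')): buffer="wfmwndvsl" (len 9), cursors c1@1 c2@4, authorship 1..2.....
After op 3 (move_left): buffer="wfmwndvsl" (len 9), cursors c1@0 c2@3, authorship 1..2.....
After op 4 (add_cursor(7)): buffer="wfmwndvsl" (len 9), cursors c1@0 c2@3 c3@7, authorship 1..2.....
After op 5 (move_right): buffer="wfmwndvsl" (len 9), cursors c1@1 c2@4 c3@8, authorship 1..2.....
After op 6 (add_cursor(6)): buffer="wfmwndvsl" (len 9), cursors c1@1 c2@4 c4@6 c3@8, authorship 1..2.....
After op 7 (insert('n')): buffer="wnfmwnndnvsnl" (len 13), cursors c1@2 c2@6 c4@9 c3@12, authorship 11..22..4..3.
Authorship (.=original, N=cursor N): 1 1 . . 2 2 . . 4 . . 3 .
Index 11: author = 3

Answer: cursor 3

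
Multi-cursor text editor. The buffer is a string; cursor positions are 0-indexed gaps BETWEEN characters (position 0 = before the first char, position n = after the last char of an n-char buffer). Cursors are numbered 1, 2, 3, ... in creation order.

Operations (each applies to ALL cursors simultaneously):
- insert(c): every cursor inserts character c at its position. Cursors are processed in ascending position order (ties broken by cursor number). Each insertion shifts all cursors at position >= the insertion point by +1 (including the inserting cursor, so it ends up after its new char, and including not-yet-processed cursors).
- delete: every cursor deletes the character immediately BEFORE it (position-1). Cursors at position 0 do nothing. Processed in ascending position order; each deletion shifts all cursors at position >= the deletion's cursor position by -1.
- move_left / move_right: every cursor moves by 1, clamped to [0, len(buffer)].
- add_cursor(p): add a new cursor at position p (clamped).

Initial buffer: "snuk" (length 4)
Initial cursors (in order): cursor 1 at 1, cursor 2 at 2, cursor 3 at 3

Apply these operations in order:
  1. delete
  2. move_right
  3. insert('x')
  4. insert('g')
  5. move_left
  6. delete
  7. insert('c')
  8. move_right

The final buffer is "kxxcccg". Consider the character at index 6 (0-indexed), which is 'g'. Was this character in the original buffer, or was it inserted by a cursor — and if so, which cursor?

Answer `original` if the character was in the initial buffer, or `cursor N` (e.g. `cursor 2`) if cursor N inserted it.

Answer: cursor 3

Derivation:
After op 1 (delete): buffer="k" (len 1), cursors c1@0 c2@0 c3@0, authorship .
After op 2 (move_right): buffer="k" (len 1), cursors c1@1 c2@1 c3@1, authorship .
After op 3 (insert('x')): buffer="kxxx" (len 4), cursors c1@4 c2@4 c3@4, authorship .123
After op 4 (insert('g')): buffer="kxxxggg" (len 7), cursors c1@7 c2@7 c3@7, authorship .123123
After op 5 (move_left): buffer="kxxxggg" (len 7), cursors c1@6 c2@6 c3@6, authorship .123123
After op 6 (delete): buffer="kxxg" (len 4), cursors c1@3 c2@3 c3@3, authorship .123
After op 7 (insert('c')): buffer="kxxcccg" (len 7), cursors c1@6 c2@6 c3@6, authorship .121233
After op 8 (move_right): buffer="kxxcccg" (len 7), cursors c1@7 c2@7 c3@7, authorship .121233
Authorship (.=original, N=cursor N): . 1 2 1 2 3 3
Index 6: author = 3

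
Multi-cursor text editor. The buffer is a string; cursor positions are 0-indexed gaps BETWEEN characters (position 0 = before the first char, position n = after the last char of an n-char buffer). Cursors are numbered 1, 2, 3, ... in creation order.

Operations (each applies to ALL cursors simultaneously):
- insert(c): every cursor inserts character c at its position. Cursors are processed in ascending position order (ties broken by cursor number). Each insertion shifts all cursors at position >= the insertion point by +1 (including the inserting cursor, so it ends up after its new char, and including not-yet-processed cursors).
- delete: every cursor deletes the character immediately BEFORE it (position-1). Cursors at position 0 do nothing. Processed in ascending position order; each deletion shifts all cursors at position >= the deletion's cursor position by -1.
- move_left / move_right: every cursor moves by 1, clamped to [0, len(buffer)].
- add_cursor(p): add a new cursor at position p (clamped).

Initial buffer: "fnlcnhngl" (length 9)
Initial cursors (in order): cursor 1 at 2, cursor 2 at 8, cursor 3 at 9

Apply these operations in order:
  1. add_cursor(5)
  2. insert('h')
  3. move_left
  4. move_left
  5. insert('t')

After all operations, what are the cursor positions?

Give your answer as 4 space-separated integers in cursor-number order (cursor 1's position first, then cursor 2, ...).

After op 1 (add_cursor(5)): buffer="fnlcnhngl" (len 9), cursors c1@2 c4@5 c2@8 c3@9, authorship .........
After op 2 (insert('h')): buffer="fnhlcnhhnghlh" (len 13), cursors c1@3 c4@7 c2@11 c3@13, authorship ..1...4...2.3
After op 3 (move_left): buffer="fnhlcnhhnghlh" (len 13), cursors c1@2 c4@6 c2@10 c3@12, authorship ..1...4...2.3
After op 4 (move_left): buffer="fnhlcnhhnghlh" (len 13), cursors c1@1 c4@5 c2@9 c3@11, authorship ..1...4...2.3
After op 5 (insert('t')): buffer="ftnhlctnhhntghtlh" (len 17), cursors c1@2 c4@7 c2@12 c3@15, authorship .1.1..4.4..2.23.3

Answer: 2 12 15 7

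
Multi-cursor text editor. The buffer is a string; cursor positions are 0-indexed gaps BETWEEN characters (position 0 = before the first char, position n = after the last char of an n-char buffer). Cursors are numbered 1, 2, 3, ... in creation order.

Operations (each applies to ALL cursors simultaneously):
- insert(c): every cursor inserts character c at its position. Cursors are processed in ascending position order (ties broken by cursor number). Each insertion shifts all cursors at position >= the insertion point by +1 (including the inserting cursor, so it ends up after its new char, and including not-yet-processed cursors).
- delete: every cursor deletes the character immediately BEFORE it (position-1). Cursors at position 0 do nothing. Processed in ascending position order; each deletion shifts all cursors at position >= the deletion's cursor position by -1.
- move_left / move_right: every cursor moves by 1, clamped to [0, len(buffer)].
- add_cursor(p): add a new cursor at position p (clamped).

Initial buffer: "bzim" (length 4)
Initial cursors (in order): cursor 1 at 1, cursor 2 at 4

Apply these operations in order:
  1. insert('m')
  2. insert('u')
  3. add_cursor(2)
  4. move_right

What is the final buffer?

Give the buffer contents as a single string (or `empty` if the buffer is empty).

Answer: bmuzimmu

Derivation:
After op 1 (insert('m')): buffer="bmzimm" (len 6), cursors c1@2 c2@6, authorship .1...2
After op 2 (insert('u')): buffer="bmuzimmu" (len 8), cursors c1@3 c2@8, authorship .11...22
After op 3 (add_cursor(2)): buffer="bmuzimmu" (len 8), cursors c3@2 c1@3 c2@8, authorship .11...22
After op 4 (move_right): buffer="bmuzimmu" (len 8), cursors c3@3 c1@4 c2@8, authorship .11...22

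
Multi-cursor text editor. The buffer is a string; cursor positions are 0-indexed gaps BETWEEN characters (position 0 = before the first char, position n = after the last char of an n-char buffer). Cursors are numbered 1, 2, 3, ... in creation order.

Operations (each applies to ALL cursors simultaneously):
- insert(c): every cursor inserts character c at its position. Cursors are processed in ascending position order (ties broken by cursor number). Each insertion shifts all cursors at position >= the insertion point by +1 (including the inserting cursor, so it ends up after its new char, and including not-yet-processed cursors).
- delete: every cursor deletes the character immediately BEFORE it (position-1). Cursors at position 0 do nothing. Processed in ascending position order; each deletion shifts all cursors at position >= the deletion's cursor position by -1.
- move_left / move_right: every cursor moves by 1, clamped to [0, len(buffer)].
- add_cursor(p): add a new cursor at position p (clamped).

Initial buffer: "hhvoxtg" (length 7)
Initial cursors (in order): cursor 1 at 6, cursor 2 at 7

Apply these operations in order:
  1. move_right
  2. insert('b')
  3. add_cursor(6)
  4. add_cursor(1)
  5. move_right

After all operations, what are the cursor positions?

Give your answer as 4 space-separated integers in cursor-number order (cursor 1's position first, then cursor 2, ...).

After op 1 (move_right): buffer="hhvoxtg" (len 7), cursors c1@7 c2@7, authorship .......
After op 2 (insert('b')): buffer="hhvoxtgbb" (len 9), cursors c1@9 c2@9, authorship .......12
After op 3 (add_cursor(6)): buffer="hhvoxtgbb" (len 9), cursors c3@6 c1@9 c2@9, authorship .......12
After op 4 (add_cursor(1)): buffer="hhvoxtgbb" (len 9), cursors c4@1 c3@6 c1@9 c2@9, authorship .......12
After op 5 (move_right): buffer="hhvoxtgbb" (len 9), cursors c4@2 c3@7 c1@9 c2@9, authorship .......12

Answer: 9 9 7 2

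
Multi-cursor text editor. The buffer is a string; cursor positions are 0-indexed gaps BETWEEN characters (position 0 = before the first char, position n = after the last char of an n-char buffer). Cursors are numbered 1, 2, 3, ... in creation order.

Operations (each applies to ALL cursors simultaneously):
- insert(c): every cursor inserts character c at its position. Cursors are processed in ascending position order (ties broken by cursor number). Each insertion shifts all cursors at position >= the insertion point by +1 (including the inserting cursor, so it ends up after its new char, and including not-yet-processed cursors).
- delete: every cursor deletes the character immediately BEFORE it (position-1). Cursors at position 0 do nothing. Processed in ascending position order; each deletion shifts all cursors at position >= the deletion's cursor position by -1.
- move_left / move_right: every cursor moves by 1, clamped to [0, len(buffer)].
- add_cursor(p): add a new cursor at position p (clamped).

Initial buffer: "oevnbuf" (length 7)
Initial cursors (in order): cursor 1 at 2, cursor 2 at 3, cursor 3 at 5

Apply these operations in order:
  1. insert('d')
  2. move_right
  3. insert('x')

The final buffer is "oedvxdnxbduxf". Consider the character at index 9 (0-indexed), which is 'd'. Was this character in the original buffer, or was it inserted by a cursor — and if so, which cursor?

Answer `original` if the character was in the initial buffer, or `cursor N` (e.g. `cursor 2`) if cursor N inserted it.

After op 1 (insert('d')): buffer="oedvdnbduf" (len 10), cursors c1@3 c2@5 c3@8, authorship ..1.2..3..
After op 2 (move_right): buffer="oedvdnbduf" (len 10), cursors c1@4 c2@6 c3@9, authorship ..1.2..3..
After op 3 (insert('x')): buffer="oedvxdnxbduxf" (len 13), cursors c1@5 c2@8 c3@12, authorship ..1.12.2.3.3.
Authorship (.=original, N=cursor N): . . 1 . 1 2 . 2 . 3 . 3 .
Index 9: author = 3

Answer: cursor 3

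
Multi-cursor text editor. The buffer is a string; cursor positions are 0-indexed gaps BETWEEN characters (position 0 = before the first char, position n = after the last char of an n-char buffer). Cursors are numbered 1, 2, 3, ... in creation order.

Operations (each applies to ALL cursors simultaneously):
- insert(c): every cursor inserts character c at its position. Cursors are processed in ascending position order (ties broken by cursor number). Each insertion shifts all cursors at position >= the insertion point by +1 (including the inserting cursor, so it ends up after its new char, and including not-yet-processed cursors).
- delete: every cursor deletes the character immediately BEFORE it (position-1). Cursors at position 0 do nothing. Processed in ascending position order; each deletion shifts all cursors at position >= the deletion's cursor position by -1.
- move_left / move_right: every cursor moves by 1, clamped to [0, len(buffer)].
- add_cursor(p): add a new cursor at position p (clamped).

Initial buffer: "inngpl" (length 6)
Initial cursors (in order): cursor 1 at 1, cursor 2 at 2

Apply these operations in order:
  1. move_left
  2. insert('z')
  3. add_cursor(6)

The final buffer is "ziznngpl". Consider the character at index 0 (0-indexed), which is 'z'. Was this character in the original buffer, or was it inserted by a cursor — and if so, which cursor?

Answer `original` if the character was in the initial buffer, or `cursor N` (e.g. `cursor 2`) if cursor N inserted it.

After op 1 (move_left): buffer="inngpl" (len 6), cursors c1@0 c2@1, authorship ......
After op 2 (insert('z')): buffer="ziznngpl" (len 8), cursors c1@1 c2@3, authorship 1.2.....
After op 3 (add_cursor(6)): buffer="ziznngpl" (len 8), cursors c1@1 c2@3 c3@6, authorship 1.2.....
Authorship (.=original, N=cursor N): 1 . 2 . . . . .
Index 0: author = 1

Answer: cursor 1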